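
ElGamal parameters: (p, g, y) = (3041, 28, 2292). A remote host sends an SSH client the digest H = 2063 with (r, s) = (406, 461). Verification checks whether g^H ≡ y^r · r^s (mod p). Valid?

yes

Left side g^H mod p:
Squares mod 3041: 28^1≡28, 28^2≡784, 28^4≡374, 28^8≡3031, 28^16≡100, 28^32≡877, 28^64≡2797, 28^128≡1757, 28^256≡434, 28^512≡2855, 28^1024≡1145, 28^2048≡354
2063 = 2048 + 8 + 4 + 2 + 1, so 28^2063 ≡ 354·3031·374·784·28 ≡ 3002 (mod 3041)
Right side y^r · r^s mod p:
Squares mod 3041: 2292^1≡2292, 2292^2≡1457, 2292^4≡231, 2292^8≡1664, 2292^16≡1586, 2292^32≡489, 2292^64≡1923, 2292^128≡73, 2292^256≡2288
406 = 256 + 128 + 16 + 4 + 2, so 2292^406 ≡ 2288·73·1586·231·1457 ≡ 2717 (mod 3041)
Squares mod 3041: 406^1≡406, 406^2≡622, 406^4≡677, 406^8≡2179, 406^16≡1040, 406^32≡2045, 406^64≡650, 406^128≡2842, 406^256≡68
461 = 256 + 128 + 64 + 8 + 4 + 1, so 406^461 ≡ 68·2842·650·2179·677·406 ≡ 873 (mod 3041)
2717·873 = 2371941 ≡ 3002 (mod 3041)
3002 ≡ 3002 (mod 3041), so the signature is genuine.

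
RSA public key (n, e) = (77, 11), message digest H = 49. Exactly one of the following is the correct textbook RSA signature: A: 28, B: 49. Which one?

B

Candidate A: 28^2 = 784 ≡ 14; 28^4 ≡ 14^2 = 196 ≡ 42; 28^8 ≡ 42^2 = 1764 ≡ 70; 11 = 8 + 2 + 1, so 28^11 ≡ 70·14·28 ≡ 28 (mod 77)
Candidate B: 49^2 = 2401 ≡ 14; 49^4 ≡ 14^2 = 196 ≡ 42; 49^8 ≡ 42^2 = 1764 ≡ 70; 11 = 8 + 2 + 1, so 49^11 ≡ 70·14·49 ≡ 49 (mod 77)
  → matches H = 49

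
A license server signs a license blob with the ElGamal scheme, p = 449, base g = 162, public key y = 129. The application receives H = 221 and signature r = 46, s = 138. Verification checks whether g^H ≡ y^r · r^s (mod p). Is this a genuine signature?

forged

Left side g^H mod p:
162^2 = 26244 ≡ 202
162^4 ≡ 202^2 = 40804 ≡ 394
162^8 ≡ 394^2 = 155236 ≡ 331
162^16 ≡ 331^2 = 109561 ≡ 5
162^32 ≡ 5^2 = 25
162^64 ≡ 25^2 = 625 ≡ 176
162^128 ≡ 176^2 = 30976 ≡ 444
221 = 128 + 64 + 16 + 8 + 4 + 1, so 162^221 ≡ 444·176·5·331·394·162 ≡ 144 (mod 449)
Right side y^r · r^s mod p:
129^2 = 16641 ≡ 28
129^4 ≡ 28^2 = 784 ≡ 335
129^8 ≡ 335^2 = 112225 ≡ 424
129^16 ≡ 424^2 = 179776 ≡ 176
129^32 ≡ 176^2 = 30976 ≡ 444
46 = 32 + 8 + 4 + 2, so 129^46 ≡ 444·424·335·28 ≡ 161 (mod 449)
46^2 = 2116 ≡ 320
46^4 ≡ 320^2 = 102400 ≡ 28
46^8 ≡ 28^2 = 784 ≡ 335
46^16 ≡ 335^2 = 112225 ≡ 424
46^32 ≡ 424^2 = 179776 ≡ 176
46^64 ≡ 176^2 = 30976 ≡ 444
46^128 ≡ 444^2 = 197136 ≡ 25
138 = 128 + 8 + 2, so 46^138 ≡ 25·335·320 ≡ 368 (mod 449)
161·368 = 59248 ≡ 429 (mod 449)
144 ≠ 429, so verification fails.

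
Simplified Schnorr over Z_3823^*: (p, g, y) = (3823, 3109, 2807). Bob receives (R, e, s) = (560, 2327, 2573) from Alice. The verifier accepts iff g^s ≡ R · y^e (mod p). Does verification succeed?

g^s mod p:
3109^2 = 9665881 ≡ 1337
3109^4 ≡ 1337^2 = 1787569 ≡ 2228
3109^8 ≡ 2228^2 = 4963984 ≡ 1730
3109^16 ≡ 1730^2 = 2992900 ≡ 3314
3109^32 ≡ 3314^2 = 10982596 ≡ 2940
3109^64 ≡ 2940^2 = 8643600 ≡ 3620
3109^128 ≡ 3620^2 = 13104400 ≡ 2979
3109^256 ≡ 2979^2 = 8874441 ≡ 1258
3109^512 ≡ 1258^2 = 1582564 ≡ 3665
3109^1024 ≡ 3665^2 = 13432225 ≡ 2026
3109^2048 ≡ 2026^2 = 4104676 ≡ 2597
2573 = 2048 + 512 + 8 + 4 + 1, so 3109^2573 ≡ 2597·3665·1730·2228·3109 ≡ 3355 (mod 3823)
R · y^e mod p:
2807^2 = 7879249 ≡ 46
2807^4 ≡ 46^2 = 2116
2807^8 ≡ 2116^2 = 4477456 ≡ 723
2807^16 ≡ 723^2 = 522729 ≡ 2801
2807^32 ≡ 2801^2 = 7845601 ≡ 805
2807^64 ≡ 805^2 = 648025 ≡ 1938
2807^128 ≡ 1938^2 = 3755844 ≡ 1658
2807^256 ≡ 1658^2 = 2748964 ≡ 227
2807^512 ≡ 227^2 = 51529 ≡ 1830
2807^1024 ≡ 1830^2 = 3348900 ≡ 3775
2807^2048 ≡ 3775^2 = 14250625 ≡ 2304
2327 = 2048 + 256 + 16 + 4 + 2 + 1, so 2807^2327 ≡ 2304·227·2801·2116·46·2807 ≡ 1880 (mod 3823)
560·1880 = 1052800 ≡ 1475 (mod 3823)
3355 ≠ 1475; the check fails.

fails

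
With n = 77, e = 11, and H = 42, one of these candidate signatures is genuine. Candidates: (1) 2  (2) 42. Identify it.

Candidate 1: 2^2 = 4; 2^4 ≡ 4^2 = 16; 2^8 ≡ 16^2 = 256 ≡ 25; 11 = 8 + 2 + 1, so 2^11 ≡ 25·4·2 ≡ 46 (mod 77)
Candidate 2: 42^2 = 1764 ≡ 70; 42^4 ≡ 70^2 = 4900 ≡ 49; 42^8 ≡ 49^2 = 2401 ≡ 14; 11 = 8 + 2 + 1, so 42^11 ≡ 14·70·42 ≡ 42 (mod 77)
  → matches H = 42

2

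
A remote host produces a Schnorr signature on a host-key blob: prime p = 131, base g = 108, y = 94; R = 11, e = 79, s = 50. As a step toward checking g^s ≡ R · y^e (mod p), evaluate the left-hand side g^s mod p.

108^50 mod 131 = 63

63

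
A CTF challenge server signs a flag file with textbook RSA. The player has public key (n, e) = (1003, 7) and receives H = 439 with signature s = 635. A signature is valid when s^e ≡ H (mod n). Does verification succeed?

passes

Squares mod 1003: s^1≡635, s^2≡19, s^4≡361
7 = 4 + 2 + 1, so s^7 ≡ 361·19·635 ≡ 439 (mod 1003)
439 = H, so the signature checks out.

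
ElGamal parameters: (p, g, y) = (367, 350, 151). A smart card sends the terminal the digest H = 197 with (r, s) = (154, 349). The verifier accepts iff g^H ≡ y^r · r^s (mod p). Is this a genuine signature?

Left side g^H mod p:
350^2 = 122500 ≡ 289
350^4 ≡ 289^2 = 83521 ≡ 212
350^8 ≡ 212^2 = 44944 ≡ 170
350^16 ≡ 170^2 = 28900 ≡ 274
350^32 ≡ 274^2 = 75076 ≡ 208
350^64 ≡ 208^2 = 43264 ≡ 325
350^128 ≡ 325^2 = 105625 ≡ 296
197 = 128 + 64 + 4 + 1, so 350^197 ≡ 296·325·212·350 ≡ 100 (mod 367)
Right side y^r · r^s mod p:
151^2 = 22801 ≡ 47
151^4 ≡ 47^2 = 2209 ≡ 7
151^8 ≡ 7^2 = 49
151^16 ≡ 49^2 = 2401 ≡ 199
151^32 ≡ 199^2 = 39601 ≡ 332
151^64 ≡ 332^2 = 110224 ≡ 124
151^128 ≡ 124^2 = 15376 ≡ 329
154 = 128 + 16 + 8 + 2, so 151^154 ≡ 329·199·49·47 ≡ 332 (mod 367)
154^2 = 23716 ≡ 228
154^4 ≡ 228^2 = 51984 ≡ 237
154^8 ≡ 237^2 = 56169 ≡ 18
154^16 ≡ 18^2 = 324
154^32 ≡ 324^2 = 104976 ≡ 14
154^64 ≡ 14^2 = 196
154^128 ≡ 196^2 = 38416 ≡ 248
154^256 ≡ 248^2 = 61504 ≡ 215
349 = 256 + 64 + 16 + 8 + 4 + 1, so 154^349 ≡ 215·196·324·18·237·154 ≡ 344 (mod 367)
332·344 = 114208 ≡ 71 (mod 367)
100 ≠ 71, so verification fails.

forged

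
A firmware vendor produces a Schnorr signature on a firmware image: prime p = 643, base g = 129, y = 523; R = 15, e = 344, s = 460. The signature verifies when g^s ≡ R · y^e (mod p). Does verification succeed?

g^s mod p:
Squares mod 643: 129^1≡129, 129^2≡566, 129^4≡142, 129^8≡231, 129^16≡635, 129^32≡64, 129^64≡238, 129^128≡60, 129^256≡385
460 = 256 + 128 + 64 + 8 + 4, so 129^460 ≡ 385·60·238·231·142 ≡ 64 (mod 643)
R · y^e mod p:
Squares mod 643: 523^1≡523, 523^2≡254, 523^4≡216, 523^8≡360, 523^16≡357, 523^32≡135, 523^64≡221, 523^128≡616, 523^256≡86
344 = 256 + 64 + 16 + 8, so 523^344 ≡ 86·221·357·360 ≡ 215 (mod 643)
15·215 = 3225 ≡ 10 (mod 643)
64 ≠ 10; the check fails.

fails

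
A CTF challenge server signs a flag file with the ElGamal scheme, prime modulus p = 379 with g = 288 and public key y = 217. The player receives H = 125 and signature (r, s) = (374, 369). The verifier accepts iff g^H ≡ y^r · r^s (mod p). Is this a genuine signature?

genuine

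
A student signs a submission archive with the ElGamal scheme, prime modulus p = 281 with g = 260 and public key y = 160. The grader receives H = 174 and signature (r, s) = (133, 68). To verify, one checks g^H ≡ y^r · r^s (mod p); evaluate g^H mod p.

250

260^2 = 67600 ≡ 160
260^4 ≡ 160^2 = 25600 ≡ 29
260^8 ≡ 29^2 = 841 ≡ 279
260^16 ≡ 279^2 = 77841 ≡ 4
260^32 ≡ 4^2 = 16
260^64 ≡ 16^2 = 256
260^128 ≡ 256^2 = 65536 ≡ 63
174 = 128 + 32 + 8 + 4 + 2, so 260^174 ≡ 63·16·279·29·160 ≡ 250 (mod 281)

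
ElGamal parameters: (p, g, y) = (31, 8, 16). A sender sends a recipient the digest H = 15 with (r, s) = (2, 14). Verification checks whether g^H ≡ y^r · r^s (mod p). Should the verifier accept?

reject

Left side g^H mod p:
Squares mod 31: 8^1≡8, 8^2≡2, 8^4≡4, 8^8≡16
15 = 8 + 4 + 2 + 1, so 8^15 ≡ 16·4·2·8 ≡ 1 (mod 31)
Right side y^r · r^s mod p:
Squares mod 31: 16^1≡16, 16^2≡8
16^2 ≡ 8 (mod 31)
Squares mod 31: 2^1≡2, 2^2≡4, 2^4≡16, 2^8≡8
14 = 8 + 4 + 2, so 2^14 ≡ 8·16·4 ≡ 16 (mod 31)
8·16 = 128 ≡ 4 (mod 31)
1 ≠ 4, so verification fails.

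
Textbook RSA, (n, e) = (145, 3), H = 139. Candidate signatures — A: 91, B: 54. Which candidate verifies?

B

Candidate A: 91^2 = 8281 ≡ 16; 3 = 2 + 1, so 91^3 ≡ 16·91 ≡ 6 (mod 145)
Candidate B: 54^2 = 2916 ≡ 16; 3 = 2 + 1, so 54^3 ≡ 16·54 ≡ 139 (mod 145)
  → matches H = 139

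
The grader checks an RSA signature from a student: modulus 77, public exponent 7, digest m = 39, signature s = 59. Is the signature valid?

s^7 mod 77 = 38
s^7 mod 77 = 38, but m = 39.

invalid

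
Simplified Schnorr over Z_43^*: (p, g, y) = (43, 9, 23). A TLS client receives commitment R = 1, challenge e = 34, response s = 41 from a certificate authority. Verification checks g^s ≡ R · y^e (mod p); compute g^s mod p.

24

9^2 = 81 ≡ 38
9^4 ≡ 38^2 = 1444 ≡ 25
9^8 ≡ 25^2 = 625 ≡ 23
9^16 ≡ 23^2 = 529 ≡ 13
9^32 ≡ 13^2 = 169 ≡ 40
41 = 32 + 8 + 1, so 9^41 ≡ 40·23·9 ≡ 24 (mod 43)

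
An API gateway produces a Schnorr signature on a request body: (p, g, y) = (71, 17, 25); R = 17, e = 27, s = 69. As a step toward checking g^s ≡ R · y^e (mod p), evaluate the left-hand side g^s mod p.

46

17^2 = 289 ≡ 5
17^4 ≡ 5^2 = 25
17^8 ≡ 25^2 = 625 ≡ 57
17^16 ≡ 57^2 = 3249 ≡ 54
17^32 ≡ 54^2 = 2916 ≡ 5
17^64 ≡ 5^2 = 25
69 = 64 + 4 + 1, so 17^69 ≡ 25·25·17 ≡ 46 (mod 71)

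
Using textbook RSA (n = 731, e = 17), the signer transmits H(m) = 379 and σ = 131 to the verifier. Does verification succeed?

fails

σ^2 ≡ 131^2 = 17161 ≡ 348
σ^4 ≡ 348^2 = 121104 ≡ 489
σ^8 ≡ 489^2 = 239121 ≡ 84
σ^16 ≡ 84^2 = 7056 ≡ 477
17 = 16 + 1, so σ^17 ≡ 477·131 ≡ 352 (mod 731)
σ^17 mod 731 = 352, but H(m) = 379.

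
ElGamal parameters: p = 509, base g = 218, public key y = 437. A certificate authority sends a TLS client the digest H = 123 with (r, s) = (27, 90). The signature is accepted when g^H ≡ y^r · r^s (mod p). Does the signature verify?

does not verify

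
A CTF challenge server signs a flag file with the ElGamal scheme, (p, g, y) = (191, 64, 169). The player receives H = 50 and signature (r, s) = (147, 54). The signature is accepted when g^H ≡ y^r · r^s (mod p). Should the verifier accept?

Left side g^H mod p:
64^2 = 4096 ≡ 85
64^4 ≡ 85^2 = 7225 ≡ 158
64^8 ≡ 158^2 = 24964 ≡ 134
64^16 ≡ 134^2 = 17956 ≡ 2
64^32 ≡ 2^2 = 4
50 = 32 + 16 + 2, so 64^50 ≡ 4·2·85 ≡ 107 (mod 191)
Right side y^r · r^s mod p:
169^2 = 28561 ≡ 102
169^4 ≡ 102^2 = 10404 ≡ 90
169^8 ≡ 90^2 = 8100 ≡ 78
169^16 ≡ 78^2 = 6084 ≡ 163
169^32 ≡ 163^2 = 26569 ≡ 20
169^64 ≡ 20^2 = 400 ≡ 18
169^128 ≡ 18^2 = 324 ≡ 133
147 = 128 + 16 + 2 + 1, so 169^147 ≡ 133·163·102·169 ≡ 24 (mod 191)
147^2 = 21609 ≡ 26
147^4 ≡ 26^2 = 676 ≡ 103
147^8 ≡ 103^2 = 10609 ≡ 104
147^16 ≡ 104^2 = 10816 ≡ 120
147^32 ≡ 120^2 = 14400 ≡ 75
54 = 32 + 16 + 4 + 2, so 147^54 ≡ 75·120·103·26 ≡ 92 (mod 191)
24·92 = 2208 ≡ 107 (mod 191)
107 ≡ 107 (mod 191), so the signature is genuine.

accept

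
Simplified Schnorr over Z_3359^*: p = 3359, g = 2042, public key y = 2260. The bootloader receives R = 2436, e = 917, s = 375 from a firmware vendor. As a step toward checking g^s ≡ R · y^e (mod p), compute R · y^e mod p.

2252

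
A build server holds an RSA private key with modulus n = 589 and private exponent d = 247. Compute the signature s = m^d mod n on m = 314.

450

m^2 ≡ 314^2 = 98596 ≡ 233
m^4 ≡ 233^2 = 54289 ≡ 101
m^8 ≡ 101^2 = 10201 ≡ 188
m^16 ≡ 188^2 = 35344 ≡ 4
m^32 ≡ 4^2 = 16
m^64 ≡ 16^2 = 256
m^128 ≡ 256^2 = 65536 ≡ 157
247 = 128 + 64 + 32 + 16 + 4 + 2 + 1, so m^247 ≡ 157·256·16·4·101·233·314 ≡ 450 (mod 589)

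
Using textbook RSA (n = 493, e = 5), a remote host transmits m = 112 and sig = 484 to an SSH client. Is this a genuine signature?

Squares mod 493: sig^1≡484, sig^2≡81, sig^4≡152
5 = 4 + 1, so sig^5 ≡ 152·484 ≡ 111 (mod 493)
sig^5 mod 493 = 111, but m = 112.

forged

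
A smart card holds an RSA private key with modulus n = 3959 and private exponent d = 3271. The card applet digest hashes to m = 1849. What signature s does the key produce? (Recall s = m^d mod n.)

2811

Squares mod 3959: m^1≡1849, m^2≡2184, m^4≡3220, m^8≡3738, m^16≡1333, m^32≡3257, m^64≡1888, m^128≡1444, m^256≡2702, m^512≡408, m^1024≡186, m^2048≡2924
3271 = 2048 + 1024 + 128 + 64 + 4 + 2 + 1, so m^3271 ≡ 2924·186·1444·1888·3220·2184·1849 ≡ 2811 (mod 3959)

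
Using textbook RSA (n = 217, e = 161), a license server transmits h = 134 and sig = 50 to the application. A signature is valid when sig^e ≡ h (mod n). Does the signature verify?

verifies

sig^2 ≡ 50^2 = 2500 ≡ 113
sig^4 ≡ 113^2 = 12769 ≡ 183
sig^8 ≡ 183^2 = 33489 ≡ 71
sig^16 ≡ 71^2 = 5041 ≡ 50
sig^32 ≡ 50^2 = 2500 ≡ 113
sig^64 ≡ 113^2 = 12769 ≡ 183
sig^128 ≡ 183^2 = 33489 ≡ 71
161 = 128 + 32 + 1, so sig^161 ≡ 71·113·50 ≡ 134 (mod 217)
134 = h, so the signature checks out.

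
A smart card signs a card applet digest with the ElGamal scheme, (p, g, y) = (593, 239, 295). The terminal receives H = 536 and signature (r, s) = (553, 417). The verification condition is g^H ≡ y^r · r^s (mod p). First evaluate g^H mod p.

23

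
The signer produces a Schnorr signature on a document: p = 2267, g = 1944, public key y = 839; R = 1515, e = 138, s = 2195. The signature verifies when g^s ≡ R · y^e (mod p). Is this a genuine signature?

g^s mod p:
1944^2 = 3779136 ≡ 47
1944^4 ≡ 47^2 = 2209
1944^8 ≡ 2209^2 = 4879681 ≡ 1097
1944^16 ≡ 1097^2 = 1203409 ≡ 1899
1944^32 ≡ 1899^2 = 3606201 ≡ 1671
1944^64 ≡ 1671^2 = 2792241 ≡ 1564
1944^128 ≡ 1564^2 = 2446096 ≡ 3
1944^256 ≡ 3^2 = 9
1944^512 ≡ 9^2 = 81
1944^1024 ≡ 81^2 = 6561 ≡ 2027
1944^2048 ≡ 2027^2 = 4108729 ≡ 925
2195 = 2048 + 128 + 16 + 2 + 1, so 1944^2195 ≡ 925·3·1899·47·1944 ≡ 773 (mod 2267)
R · y^e mod p:
839^2 = 703921 ≡ 1151
839^4 ≡ 1151^2 = 1324801 ≡ 873
839^8 ≡ 873^2 = 762129 ≡ 417
839^16 ≡ 417^2 = 173889 ≡ 1597
839^32 ≡ 1597^2 = 2550409 ≡ 34
839^64 ≡ 34^2 = 1156
839^128 ≡ 1156^2 = 1336336 ≡ 1073
138 = 128 + 8 + 2, so 839^138 ≡ 1073·417·1151 ≡ 1133 (mod 2267)
1515·1133 = 1716495 ≡ 376 (mod 2267)
773 ≠ 376; the check fails.

forged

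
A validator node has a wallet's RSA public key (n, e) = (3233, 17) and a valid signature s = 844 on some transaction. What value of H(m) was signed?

2747

s^2 ≡ 844^2 = 712336 ≡ 1076
s^4 ≡ 1076^2 = 1157776 ≡ 362
s^8 ≡ 362^2 = 131044 ≡ 1724
s^16 ≡ 1724^2 = 2972176 ≡ 1049
17 = 16 + 1, so s^17 ≡ 1049·844 ≡ 2747 (mod 3233)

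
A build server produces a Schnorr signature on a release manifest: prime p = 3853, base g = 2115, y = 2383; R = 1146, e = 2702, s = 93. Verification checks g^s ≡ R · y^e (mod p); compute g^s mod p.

1708

2115^2 = 4473225 ≡ 3745
2115^4 ≡ 3745^2 = 14025025 ≡ 105
2115^8 ≡ 105^2 = 11025 ≡ 3319
2115^16 ≡ 3319^2 = 11015761 ≡ 34
2115^32 ≡ 34^2 = 1156
2115^64 ≡ 1156^2 = 1336336 ≡ 3198
93 = 64 + 16 + 8 + 4 + 1, so 2115^93 ≡ 3198·34·3319·105·2115 ≡ 1708 (mod 3853)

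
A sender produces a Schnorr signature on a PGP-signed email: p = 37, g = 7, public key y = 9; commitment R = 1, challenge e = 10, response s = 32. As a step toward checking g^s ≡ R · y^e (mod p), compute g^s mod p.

7^2 = 49 ≡ 12
7^4 ≡ 12^2 = 144 ≡ 33
7^8 ≡ 33^2 = 1089 ≡ 16
7^16 ≡ 16^2 = 256 ≡ 34
7^32 ≡ 34^2 = 1156 ≡ 9

9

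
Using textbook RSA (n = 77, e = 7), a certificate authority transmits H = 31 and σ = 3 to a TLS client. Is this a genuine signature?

Squares mod 77: σ^1≡3, σ^2≡9, σ^4≡4
7 = 4 + 2 + 1, so σ^7 ≡ 4·9·3 ≡ 31 (mod 77)
Since 31 equals the digest 31, verification succeeds.

genuine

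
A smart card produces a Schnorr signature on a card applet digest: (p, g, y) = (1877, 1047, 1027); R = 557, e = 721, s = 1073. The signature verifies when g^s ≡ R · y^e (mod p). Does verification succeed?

g^s mod p:
1047^2 = 1096209 ≡ 41
1047^4 ≡ 41^2 = 1681
1047^8 ≡ 1681^2 = 2825761 ≡ 876
1047^16 ≡ 876^2 = 767376 ≡ 1560
1047^32 ≡ 1560^2 = 2433600 ≡ 1008
1047^64 ≡ 1008^2 = 1016064 ≡ 607
1047^128 ≡ 607^2 = 368449 ≡ 557
1047^256 ≡ 557^2 = 310249 ≡ 544
1047^512 ≡ 544^2 = 295936 ≡ 1247
1047^1024 ≡ 1247^2 = 1555009 ≡ 853
1073 = 1024 + 32 + 16 + 1, so 1047^1073 ≡ 853·1008·1560·1047 ≡ 1461 (mod 1877)
R · y^e mod p:
1027^2 = 1054729 ≡ 1732
1027^4 ≡ 1732^2 = 2999824 ≡ 378
1027^8 ≡ 378^2 = 142884 ≡ 232
1027^16 ≡ 232^2 = 53824 ≡ 1268
1027^32 ≡ 1268^2 = 1607824 ≡ 1112
1027^64 ≡ 1112^2 = 1236544 ≡ 1478
1027^128 ≡ 1478^2 = 2184484 ≡ 1533
1027^256 ≡ 1533^2 = 2350089 ≡ 85
1027^512 ≡ 85^2 = 7225 ≡ 1594
721 = 512 + 128 + 64 + 16 + 1, so 1027^721 ≡ 1594·1533·1478·1268·1027 ≡ 899 (mod 1877)
557·899 = 500743 ≡ 1461 (mod 1877)
1461 ≡ 1461 (mod 1877); signature holds.

passes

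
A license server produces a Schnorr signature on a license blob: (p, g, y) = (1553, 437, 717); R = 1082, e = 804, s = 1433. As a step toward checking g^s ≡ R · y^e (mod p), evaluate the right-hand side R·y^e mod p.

Squares mod 1553: 717^1≡717, 717^2≡46, 717^4≡563, 717^8≡157, 717^16≡1354, 717^32≡776, 717^64≡1165, 717^128≡1456, 717^256≡91, 717^512≡516
804 = 512 + 256 + 32 + 4, so 717^804 ≡ 516·91·776·563 ≡ 1022 (mod 1553)
R · y^e ≡ 1082·1022 = 1105804 ≡ 68 (mod 1553)

68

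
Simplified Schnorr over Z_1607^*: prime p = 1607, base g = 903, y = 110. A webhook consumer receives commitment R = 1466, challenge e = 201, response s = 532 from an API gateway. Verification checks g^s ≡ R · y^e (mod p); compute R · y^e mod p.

1094

110^201 mod 1607 = 961
R · y^e ≡ 1466·961 = 1408826 ≡ 1094 (mod 1607)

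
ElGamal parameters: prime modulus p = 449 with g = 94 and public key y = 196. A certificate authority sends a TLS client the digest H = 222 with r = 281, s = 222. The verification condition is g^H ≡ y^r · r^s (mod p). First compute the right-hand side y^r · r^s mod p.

196^281 mod 449 = 253
281^222 mod 449 = 392
y^r · r^s ≡ 253·392 = 99176 ≡ 396 (mod 449)

396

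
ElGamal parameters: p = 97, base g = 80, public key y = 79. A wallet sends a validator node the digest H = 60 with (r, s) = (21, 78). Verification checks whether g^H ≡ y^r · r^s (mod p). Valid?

yes

Left side g^H mod p:
Squares mod 97: 80^1≡80, 80^2≡95, 80^4≡4, 80^8≡16, 80^16≡62, 80^32≡61
60 = 32 + 16 + 8 + 4, so 80^60 ≡ 61·62·16·4 ≡ 33 (mod 97)
Right side y^r · r^s mod p:
Squares mod 97: 79^1≡79, 79^2≡33, 79^4≡22, 79^8≡96, 79^16≡1
21 = 16 + 4 + 1, so 79^21 ≡ 1·22·79 ≡ 89 (mod 97)
Squares mod 97: 21^1≡21, 21^2≡53, 21^4≡93, 21^8≡16, 21^16≡62, 21^32≡61, 21^64≡35
78 = 64 + 8 + 4 + 2, so 21^78 ≡ 35·16·93·53 ≡ 8 (mod 97)
89·8 = 712 ≡ 33 (mod 97)
33 ≡ 33 (mod 97), so the signature is genuine.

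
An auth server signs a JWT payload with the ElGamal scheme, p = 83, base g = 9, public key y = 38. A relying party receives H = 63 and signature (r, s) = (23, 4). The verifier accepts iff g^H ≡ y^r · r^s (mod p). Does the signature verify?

Left side g^H mod p:
9^2 = 81
9^4 ≡ 81^2 = 6561 ≡ 4
9^8 ≡ 4^2 = 16
9^16 ≡ 16^2 = 256 ≡ 7
9^32 ≡ 7^2 = 49
63 = 32 + 16 + 8 + 4 + 2 + 1, so 9^63 ≡ 49·7·16·4·81·9 ≡ 27 (mod 83)
Right side y^r · r^s mod p:
38^2 = 1444 ≡ 33
38^4 ≡ 33^2 = 1089 ≡ 10
38^8 ≡ 10^2 = 100 ≡ 17
38^16 ≡ 17^2 = 289 ≡ 40
23 = 16 + 4 + 2 + 1, so 38^23 ≡ 40·10·33·38 ≡ 31 (mod 83)
23^2 = 529 ≡ 31
23^4 ≡ 31^2 = 961 ≡ 48
31·48 = 1488 ≡ 77 (mod 83)
27 ≠ 77, so verification fails.

does not verify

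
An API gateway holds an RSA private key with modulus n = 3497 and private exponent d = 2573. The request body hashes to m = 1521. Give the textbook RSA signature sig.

Squares mod 3497: m^1≡1521, m^2≡1924, m^4≡1950, m^8≡1261, m^16≡2483, m^32≡78, m^64≡2587, m^128≡2808, m^256≡2626, m^512≡3289, m^1024≡1300, m^2048≡949
2573 = 2048 + 512 + 8 + 4 + 1, so m^2573 ≡ 949·3289·1261·1950·1521 ≡ 793 (mod 3497)

793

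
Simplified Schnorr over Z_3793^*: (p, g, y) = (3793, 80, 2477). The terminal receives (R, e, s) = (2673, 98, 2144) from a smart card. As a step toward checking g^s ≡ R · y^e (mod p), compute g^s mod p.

1800

80^2144 mod 3793 = 1800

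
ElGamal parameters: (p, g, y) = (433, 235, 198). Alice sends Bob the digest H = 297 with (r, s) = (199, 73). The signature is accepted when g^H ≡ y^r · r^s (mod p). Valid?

yes

Left side g^H mod p:
235^2 = 55225 ≡ 234
235^4 ≡ 234^2 = 54756 ≡ 198
235^8 ≡ 198^2 = 39204 ≡ 234
235^16 ≡ 234^2 = 54756 ≡ 198
235^32 ≡ 198^2 = 39204 ≡ 234
235^64 ≡ 234^2 = 54756 ≡ 198
235^128 ≡ 198^2 = 39204 ≡ 234
235^256 ≡ 234^2 = 54756 ≡ 198
297 = 256 + 32 + 8 + 1, so 235^297 ≡ 198·234·234·235 ≡ 432 (mod 433)
Right side y^r · r^s mod p:
198^2 = 39204 ≡ 234
198^4 ≡ 234^2 = 54756 ≡ 198
198^8 ≡ 198^2 = 39204 ≡ 234
198^16 ≡ 234^2 = 54756 ≡ 198
198^32 ≡ 198^2 = 39204 ≡ 234
198^64 ≡ 234^2 = 54756 ≡ 198
198^128 ≡ 198^2 = 39204 ≡ 234
199 = 128 + 64 + 4 + 2 + 1, so 198^199 ≡ 234·198·198·234·198 ≡ 198 (mod 433)
199^2 = 39601 ≡ 198
199^4 ≡ 198^2 = 39204 ≡ 234
199^8 ≡ 234^2 = 54756 ≡ 198
199^16 ≡ 198^2 = 39204 ≡ 234
199^32 ≡ 234^2 = 54756 ≡ 198
199^64 ≡ 198^2 = 39204 ≡ 234
73 = 64 + 8 + 1, so 199^73 ≡ 234·198·199 ≡ 199 (mod 433)
198·199 = 39402 ≡ 432 (mod 433)
432 ≡ 432 (mod 433), so the signature is genuine.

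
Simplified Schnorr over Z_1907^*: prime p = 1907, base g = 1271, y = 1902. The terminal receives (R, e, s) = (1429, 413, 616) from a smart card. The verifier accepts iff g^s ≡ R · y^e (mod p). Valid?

yes

g^s mod p:
1271^2 = 1615441 ≡ 212
1271^4 ≡ 212^2 = 44944 ≡ 1083
1271^8 ≡ 1083^2 = 1172889 ≡ 84
1271^16 ≡ 84^2 = 7056 ≡ 1335
1271^32 ≡ 1335^2 = 1782225 ≡ 1087
1271^64 ≡ 1087^2 = 1181569 ≡ 1136
1271^128 ≡ 1136^2 = 1290496 ≡ 1364
1271^256 ≡ 1364^2 = 1860496 ≡ 1171
1271^512 ≡ 1171^2 = 1371241 ≡ 108
616 = 512 + 64 + 32 + 8, so 1271^616 ≡ 108·1136·1087·84 ≡ 919 (mod 1907)
R · y^e mod p:
1902^2 = 3617604 ≡ 25
1902^4 ≡ 25^2 = 625
1902^8 ≡ 625^2 = 390625 ≡ 1597
1902^16 ≡ 1597^2 = 2550409 ≡ 750
1902^32 ≡ 750^2 = 562500 ≡ 1842
1902^64 ≡ 1842^2 = 3392964 ≡ 411
1902^128 ≡ 411^2 = 168921 ≡ 1105
1902^256 ≡ 1105^2 = 1221025 ≡ 545
413 = 256 + 128 + 16 + 8 + 4 + 1, so 1902^413 ≡ 545·1105·750·1597·625·1902 ≡ 409 (mod 1907)
1429·409 = 584461 ≡ 919 (mod 1907)
919 ≡ 919 (mod 1907); signature holds.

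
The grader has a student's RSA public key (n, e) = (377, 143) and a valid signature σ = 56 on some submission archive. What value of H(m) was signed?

σ^2 ≡ 56^2 = 3136 ≡ 120
σ^4 ≡ 120^2 = 14400 ≡ 74
σ^8 ≡ 74^2 = 5476 ≡ 198
σ^16 ≡ 198^2 = 39204 ≡ 373
σ^32 ≡ 373^2 = 139129 ≡ 16
σ^64 ≡ 16^2 = 256
σ^128 ≡ 256^2 = 65536 ≡ 315
143 = 128 + 8 + 4 + 2 + 1, so σ^143 ≡ 315·198·74·120·56 ≡ 166 (mod 377)

166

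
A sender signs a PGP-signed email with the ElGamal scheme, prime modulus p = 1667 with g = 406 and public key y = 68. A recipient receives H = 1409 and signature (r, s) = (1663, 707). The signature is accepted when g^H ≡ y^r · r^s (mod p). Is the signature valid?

invalid

Left side g^H mod p:
Squares mod 1667: 406^1≡406, 406^2≡1470, 406^4≡468, 406^8≡647, 406^16≡192, 406^32≡190, 406^64≡1093, 406^128≡1077, 406^256≡1364, 406^512≡124, 406^1024≡373
1409 = 1024 + 256 + 128 + 1, so 406^1409 ≡ 373·1364·1077·406 ≡ 1162 (mod 1667)
Right side y^r · r^s mod p:
Squares mod 1667: 68^1≡68, 68^2≡1290, 68^4≡434, 68^8≡1652, 68^16≡225, 68^32≡615, 68^64≡1483, 68^128≡516, 68^256≡1203, 68^512≡253, 68^1024≡663
1663 = 1024 + 512 + 64 + 32 + 16 + 8 + 4 + 2 + 1, so 68^1663 ≡ 663·253·1483·615·225·1652·434·1290·68 ≡ 922 (mod 1667)
Squares mod 1667: 1663^1≡1663, 1663^2≡16, 1663^4≡256, 1663^8≡523, 1663^16≡141, 1663^32≡1544, 1663^64≡126, 1663^128≡873, 1663^256≡310, 1663^512≡1081
707 = 512 + 128 + 64 + 2 + 1, so 1663^707 ≡ 1081·873·126·16·1663 ≡ 84 (mod 1667)
922·84 = 77448 ≡ 766 (mod 1667)
1162 ≠ 766, so verification fails.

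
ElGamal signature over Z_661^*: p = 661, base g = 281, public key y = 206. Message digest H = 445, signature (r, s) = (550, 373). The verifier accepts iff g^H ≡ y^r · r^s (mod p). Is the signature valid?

invalid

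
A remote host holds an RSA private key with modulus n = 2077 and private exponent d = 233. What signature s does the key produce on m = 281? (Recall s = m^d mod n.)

1372

m^2 ≡ 281^2 = 78961 ≡ 35
m^4 ≡ 35^2 = 1225
m^8 ≡ 1225^2 = 1500625 ≡ 1031
m^16 ≡ 1031^2 = 1062961 ≡ 1614
m^32 ≡ 1614^2 = 2604996 ≡ 438
m^64 ≡ 438^2 = 191844 ≡ 760
m^128 ≡ 760^2 = 577600 ≡ 194
233 = 128 + 64 + 32 + 8 + 1, so m^233 ≡ 194·760·438·1031·281 ≡ 1372 (mod 2077)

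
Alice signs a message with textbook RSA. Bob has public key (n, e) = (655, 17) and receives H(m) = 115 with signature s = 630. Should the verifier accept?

accept

s^2 ≡ 630^2 = 396900 ≡ 625
s^4 ≡ 625^2 = 390625 ≡ 245
s^8 ≡ 245^2 = 60025 ≡ 420
s^16 ≡ 420^2 = 176400 ≡ 205
17 = 16 + 1, so s^17 ≡ 205·630 ≡ 115 (mod 655)
Since 115 equals the digest 115, verification succeeds.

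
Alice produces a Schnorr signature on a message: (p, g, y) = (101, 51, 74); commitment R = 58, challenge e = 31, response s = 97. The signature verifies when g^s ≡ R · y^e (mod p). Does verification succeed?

g^s mod p:
51^97 mod 101 = 8
R · y^e mod p:
74^31 mod 101 = 26
58·26 = 1508 ≡ 94 (mod 101)
8 ≠ 94; the check fails.

fails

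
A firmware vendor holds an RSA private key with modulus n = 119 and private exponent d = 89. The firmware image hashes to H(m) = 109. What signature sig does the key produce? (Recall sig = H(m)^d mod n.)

Squares mod 119: (H(m))^1≡109, (H(m))^2≡100, (H(m))^4≡4, (H(m))^8≡16, (H(m))^16≡18, (H(m))^32≡86, (H(m))^64≡18
89 = 64 + 16 + 8 + 1, so (H(m))^89 ≡ 18·18·16·109 ≡ 44 (mod 119)

44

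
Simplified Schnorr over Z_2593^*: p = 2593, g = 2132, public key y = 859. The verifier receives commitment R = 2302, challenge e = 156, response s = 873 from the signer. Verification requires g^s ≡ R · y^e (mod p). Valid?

g^s mod p:
2132^2 = 4545424 ≡ 2488
2132^4 ≡ 2488^2 = 6190144 ≡ 653
2132^8 ≡ 653^2 = 426409 ≡ 1157
2132^16 ≡ 1157^2 = 1338649 ≡ 661
2132^32 ≡ 661^2 = 436921 ≡ 1297
2132^64 ≡ 1297^2 = 1682209 ≡ 1945
2132^128 ≡ 1945^2 = 3783025 ≡ 2431
2132^256 ≡ 2431^2 = 5909761 ≡ 314
2132^512 ≡ 314^2 = 98596 ≡ 62
873 = 512 + 256 + 64 + 32 + 8 + 1, so 2132^873 ≡ 62·314·1945·1297·1157·2132 ≡ 1191 (mod 2593)
R · y^e mod p:
859^2 = 737881 ≡ 1469
859^4 ≡ 1469^2 = 2157961 ≡ 585
859^8 ≡ 585^2 = 342225 ≡ 2542
859^16 ≡ 2542^2 = 6461764 ≡ 8
859^32 ≡ 8^2 = 64
859^64 ≡ 64^2 = 4096 ≡ 1503
859^128 ≡ 1503^2 = 2259009 ≡ 506
156 = 128 + 16 + 8 + 4, so 859^156 ≡ 506·8·2542·585 ≡ 2081 (mod 2593)
2302·2081 = 4790462 ≡ 1191 (mod 2593)
1191 ≡ 1191 (mod 2593); signature holds.

yes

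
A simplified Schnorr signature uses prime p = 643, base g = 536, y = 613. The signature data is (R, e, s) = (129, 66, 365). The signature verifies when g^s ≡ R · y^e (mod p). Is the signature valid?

g^s mod p:
536^2 = 287296 ≡ 518
536^4 ≡ 518^2 = 268324 ≡ 193
536^8 ≡ 193^2 = 37249 ≡ 598
536^16 ≡ 598^2 = 357604 ≡ 96
536^32 ≡ 96^2 = 9216 ≡ 214
536^64 ≡ 214^2 = 45796 ≡ 143
536^128 ≡ 143^2 = 20449 ≡ 516
536^256 ≡ 516^2 = 266256 ≡ 54
365 = 256 + 64 + 32 + 8 + 4 + 1, so 536^365 ≡ 54·143·214·598·193·536 ≡ 323 (mod 643)
R · y^e mod p:
613^2 = 375769 ≡ 257
613^4 ≡ 257^2 = 66049 ≡ 463
613^8 ≡ 463^2 = 214369 ≡ 250
613^16 ≡ 250^2 = 62500 ≡ 129
613^32 ≡ 129^2 = 16641 ≡ 566
613^64 ≡ 566^2 = 320356 ≡ 142
66 = 64 + 2, so 613^66 ≡ 142·257 ≡ 486 (mod 643)
129·486 = 62694 ≡ 323 (mod 643)
323 ≡ 323 (mod 643); signature holds.

valid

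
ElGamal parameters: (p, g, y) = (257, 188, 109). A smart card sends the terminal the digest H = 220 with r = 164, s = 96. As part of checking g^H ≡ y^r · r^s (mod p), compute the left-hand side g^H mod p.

140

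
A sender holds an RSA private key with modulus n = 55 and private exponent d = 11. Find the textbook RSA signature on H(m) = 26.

Squares mod 55: (H(m))^1≡26, (H(m))^2≡16, (H(m))^4≡36, (H(m))^8≡31
11 = 8 + 2 + 1, so (H(m))^11 ≡ 31·16·26 ≡ 26 (mod 55)

26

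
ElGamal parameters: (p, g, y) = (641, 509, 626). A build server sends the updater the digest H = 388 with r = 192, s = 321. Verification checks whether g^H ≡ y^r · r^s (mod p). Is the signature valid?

invalid

Left side g^H mod p:
509^2 = 259081 ≡ 117
509^4 ≡ 117^2 = 13689 ≡ 228
509^8 ≡ 228^2 = 51984 ≡ 63
509^16 ≡ 63^2 = 3969 ≡ 123
509^32 ≡ 123^2 = 15129 ≡ 386
509^64 ≡ 386^2 = 148996 ≡ 284
509^128 ≡ 284^2 = 80656 ≡ 531
509^256 ≡ 531^2 = 281961 ≡ 562
388 = 256 + 128 + 4, so 509^388 ≡ 562·531·228 ≡ 630 (mod 641)
Right side y^r · r^s mod p:
626^2 = 391876 ≡ 225
626^4 ≡ 225^2 = 50625 ≡ 627
626^8 ≡ 627^2 = 393129 ≡ 196
626^16 ≡ 196^2 = 38416 ≡ 597
626^32 ≡ 597^2 = 356409 ≡ 13
626^64 ≡ 13^2 = 169
626^128 ≡ 169^2 = 28561 ≡ 357
192 = 128 + 64, so 626^192 ≡ 357·169 ≡ 79 (mod 641)
192^2 = 36864 ≡ 327
192^4 ≡ 327^2 = 106929 ≡ 523
192^8 ≡ 523^2 = 273529 ≡ 463
192^16 ≡ 463^2 = 214369 ≡ 275
192^32 ≡ 275^2 = 75625 ≡ 628
192^64 ≡ 628^2 = 394384 ≡ 169
192^128 ≡ 169^2 = 28561 ≡ 357
192^256 ≡ 357^2 = 127449 ≡ 531
321 = 256 + 64 + 1, so 192^321 ≡ 531·169·192 ≡ 449 (mod 641)
79·449 = 35471 ≡ 216 (mod 641)
630 ≠ 216, so verification fails.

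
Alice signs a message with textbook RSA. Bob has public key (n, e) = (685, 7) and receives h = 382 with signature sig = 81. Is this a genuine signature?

sig^7 mod 685 = 351
351 ≠ 382, so verification fails.

forged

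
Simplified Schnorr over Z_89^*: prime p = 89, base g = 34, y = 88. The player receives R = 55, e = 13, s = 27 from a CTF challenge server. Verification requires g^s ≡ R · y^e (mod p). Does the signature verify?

does not verify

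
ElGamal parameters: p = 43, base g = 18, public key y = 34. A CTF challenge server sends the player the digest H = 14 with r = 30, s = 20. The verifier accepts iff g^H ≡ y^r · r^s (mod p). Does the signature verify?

verifies

Left side g^H mod p:
18^2 = 324 ≡ 23
18^4 ≡ 23^2 = 529 ≡ 13
18^8 ≡ 13^2 = 169 ≡ 40
14 = 8 + 4 + 2, so 18^14 ≡ 40·13·23 ≡ 6 (mod 43)
Right side y^r · r^s mod p:
34^2 = 1156 ≡ 38
34^4 ≡ 38^2 = 1444 ≡ 25
34^8 ≡ 25^2 = 625 ≡ 23
34^16 ≡ 23^2 = 529 ≡ 13
30 = 16 + 8 + 4 + 2, so 34^30 ≡ 13·23·25·38 ≡ 35 (mod 43)
30^2 = 900 ≡ 40
30^4 ≡ 40^2 = 1600 ≡ 9
30^8 ≡ 9^2 = 81 ≡ 38
30^16 ≡ 38^2 = 1444 ≡ 25
20 = 16 + 4, so 30^20 ≡ 25·9 ≡ 10 (mod 43)
35·10 = 350 ≡ 6 (mod 43)
6 ≡ 6 (mod 43), so the signature is genuine.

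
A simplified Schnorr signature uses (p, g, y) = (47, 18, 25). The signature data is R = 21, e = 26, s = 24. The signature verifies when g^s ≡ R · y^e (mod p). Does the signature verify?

g^s mod p:
18^24 mod 47 = 18
R · y^e mod p:
25^26 mod 47 = 21
21·21 = 441 ≡ 18 (mod 47)
18 ≡ 18 (mod 47); signature holds.

verifies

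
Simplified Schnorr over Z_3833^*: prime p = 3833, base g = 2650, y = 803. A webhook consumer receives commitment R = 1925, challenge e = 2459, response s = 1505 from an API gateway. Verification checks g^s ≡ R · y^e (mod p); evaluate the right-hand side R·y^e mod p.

1157

803^2459 mod 3833 = 1038
R · y^e ≡ 1925·1038 = 1998150 ≡ 1157 (mod 3833)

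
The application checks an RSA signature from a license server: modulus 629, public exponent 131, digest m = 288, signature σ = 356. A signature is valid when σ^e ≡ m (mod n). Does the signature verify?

verifies

σ^131 mod 629 = 288
Since 288 equals the digest 288, verification succeeds.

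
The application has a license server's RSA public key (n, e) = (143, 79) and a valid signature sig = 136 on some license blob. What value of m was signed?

sig^2 ≡ 136^2 = 18496 ≡ 49
sig^4 ≡ 49^2 = 2401 ≡ 113
sig^8 ≡ 113^2 = 12769 ≡ 42
sig^16 ≡ 42^2 = 1764 ≡ 48
sig^32 ≡ 48^2 = 2304 ≡ 16
sig^64 ≡ 16^2 = 256 ≡ 113
79 = 64 + 8 + 4 + 2 + 1, so sig^79 ≡ 113·42·113·49·136 ≡ 124 (mod 143)

124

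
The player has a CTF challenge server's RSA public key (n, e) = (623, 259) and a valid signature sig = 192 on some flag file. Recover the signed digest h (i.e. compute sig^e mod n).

59

sig^2 ≡ 192^2 = 36864 ≡ 107
sig^4 ≡ 107^2 = 11449 ≡ 235
sig^8 ≡ 235^2 = 55225 ≡ 401
sig^16 ≡ 401^2 = 160801 ≡ 67
sig^32 ≡ 67^2 = 4489 ≡ 128
sig^64 ≡ 128^2 = 16384 ≡ 186
sig^128 ≡ 186^2 = 34596 ≡ 331
sig^256 ≡ 331^2 = 109561 ≡ 536
259 = 256 + 2 + 1, so sig^259 ≡ 536·107·192 ≡ 59 (mod 623)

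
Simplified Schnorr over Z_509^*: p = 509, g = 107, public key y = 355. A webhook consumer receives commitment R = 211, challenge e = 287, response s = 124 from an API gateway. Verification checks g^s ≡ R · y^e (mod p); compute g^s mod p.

123

Squares mod 509: 107^1≡107, 107^2≡251, 107^4≡394, 107^8≡500, 107^16≡81, 107^32≡453, 107^64≡82
124 = 64 + 32 + 16 + 8 + 4, so 107^124 ≡ 82·453·81·500·394 ≡ 123 (mod 509)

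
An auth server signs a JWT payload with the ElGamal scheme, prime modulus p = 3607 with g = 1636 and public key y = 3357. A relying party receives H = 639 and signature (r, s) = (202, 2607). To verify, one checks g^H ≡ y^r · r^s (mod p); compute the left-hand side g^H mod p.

3526

1636^2 = 2676496 ≡ 102
1636^4 ≡ 102^2 = 10404 ≡ 3190
1636^8 ≡ 3190^2 = 10176100 ≡ 753
1636^16 ≡ 753^2 = 567009 ≡ 710
1636^32 ≡ 710^2 = 504100 ≡ 2727
1636^64 ≡ 2727^2 = 7436529 ≡ 2502
1636^128 ≡ 2502^2 = 6260004 ≡ 1859
1636^256 ≡ 1859^2 = 3455881 ≡ 375
1636^512 ≡ 375^2 = 140625 ≡ 3559
639 = 512 + 64 + 32 + 16 + 8 + 4 + 2 + 1, so 1636^639 ≡ 3559·2502·2727·710·753·3190·102·1636 ≡ 3526 (mod 3607)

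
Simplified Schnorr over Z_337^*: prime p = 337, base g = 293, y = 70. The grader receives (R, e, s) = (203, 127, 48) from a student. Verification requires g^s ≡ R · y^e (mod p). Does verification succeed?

passes

g^s mod p:
293^2 = 85849 ≡ 251
293^4 ≡ 251^2 = 63001 ≡ 319
293^8 ≡ 319^2 = 101761 ≡ 324
293^16 ≡ 324^2 = 104976 ≡ 169
293^32 ≡ 169^2 = 28561 ≡ 253
48 = 32 + 16, so 293^48 ≡ 253·169 ≡ 295 (mod 337)
R · y^e mod p:
70^2 = 4900 ≡ 182
70^4 ≡ 182^2 = 33124 ≡ 98
70^8 ≡ 98^2 = 9604 ≡ 168
70^16 ≡ 168^2 = 28224 ≡ 253
70^32 ≡ 253^2 = 64009 ≡ 316
70^64 ≡ 316^2 = 99856 ≡ 104
127 = 64 + 32 + 16 + 8 + 4 + 2 + 1, so 70^127 ≡ 104·316·253·168·98·182·70 ≡ 116 (mod 337)
203·116 = 23548 ≡ 295 (mod 337)
295 ≡ 295 (mod 337); signature holds.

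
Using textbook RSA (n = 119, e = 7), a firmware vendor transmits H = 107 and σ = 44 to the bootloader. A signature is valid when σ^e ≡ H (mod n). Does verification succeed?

passes

Squares mod 119: σ^1≡44, σ^2≡32, σ^4≡72
7 = 4 + 2 + 1, so σ^7 ≡ 72·32·44 ≡ 107 (mod 119)
107 = H, so the signature checks out.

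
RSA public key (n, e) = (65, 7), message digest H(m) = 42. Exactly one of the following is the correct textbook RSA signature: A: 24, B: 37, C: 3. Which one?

Candidate A: Squares mod 65: 24^1≡24, 24^2≡56, 24^4≡16; 7 = 4 + 2 + 1, so 24^7 ≡ 16·56·24 ≡ 54 (mod 65)
Candidate B: Squares mod 65: 37^1≡37, 37^2≡4, 37^4≡16; 7 = 4 + 2 + 1, so 37^7 ≡ 16·4·37 ≡ 28 (mod 65)
Candidate C: Squares mod 65: 3^1≡3, 3^2≡9, 3^4≡16; 7 = 4 + 2 + 1, so 3^7 ≡ 16·9·3 ≡ 42 (mod 65)
  → matches H(m) = 42

C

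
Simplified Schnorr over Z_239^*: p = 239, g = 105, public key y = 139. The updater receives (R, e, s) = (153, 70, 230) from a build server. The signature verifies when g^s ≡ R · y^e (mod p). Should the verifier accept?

accept

g^s mod p:
Squares mod 239: 105^1≡105, 105^2≡31, 105^4≡5, 105^8≡25, 105^16≡147, 105^32≡99, 105^64≡2, 105^128≡4
230 = 128 + 64 + 32 + 4 + 2, so 105^230 ≡ 4·2·99·5·31 ≡ 153 (mod 239)
R · y^e mod p:
Squares mod 239: 139^1≡139, 139^2≡201, 139^4≡10, 139^8≡100, 139^16≡201, 139^32≡10, 139^64≡100
70 = 64 + 4 + 2, so 139^70 ≡ 100·10·201 ≡ 1 (mod 239)
153·1 = 153 ≡ 153 (mod 239)
153 ≡ 153 (mod 239); signature holds.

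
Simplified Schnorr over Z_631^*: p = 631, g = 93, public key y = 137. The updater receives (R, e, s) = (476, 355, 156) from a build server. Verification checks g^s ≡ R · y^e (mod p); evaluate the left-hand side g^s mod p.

93^2 = 8649 ≡ 446
93^4 ≡ 446^2 = 198916 ≡ 151
93^8 ≡ 151^2 = 22801 ≡ 85
93^16 ≡ 85^2 = 7225 ≡ 284
93^32 ≡ 284^2 = 80656 ≡ 519
93^64 ≡ 519^2 = 269361 ≡ 555
93^128 ≡ 555^2 = 308025 ≡ 97
156 = 128 + 16 + 8 + 4, so 93^156 ≡ 97·284·85·151 ≡ 254 (mod 631)

254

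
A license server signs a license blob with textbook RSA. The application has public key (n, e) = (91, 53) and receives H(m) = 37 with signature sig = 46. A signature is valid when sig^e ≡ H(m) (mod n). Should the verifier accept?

sig^2 ≡ 46^2 = 2116 ≡ 23
sig^4 ≡ 23^2 = 529 ≡ 74
sig^8 ≡ 74^2 = 5476 ≡ 16
sig^16 ≡ 16^2 = 256 ≡ 74
sig^32 ≡ 74^2 = 5476 ≡ 16
53 = 32 + 16 + 4 + 1, so sig^53 ≡ 16·74·74·46 ≡ 37 (mod 91)
37 = H(m), so the signature checks out.

accept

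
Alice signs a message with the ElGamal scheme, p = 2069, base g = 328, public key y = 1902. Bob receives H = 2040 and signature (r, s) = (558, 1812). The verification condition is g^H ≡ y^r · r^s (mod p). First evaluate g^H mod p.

328^2 = 107584 ≡ 2065
328^4 ≡ 2065^2 = 4264225 ≡ 16
328^8 ≡ 16^2 = 256
328^16 ≡ 256^2 = 65536 ≡ 1397
328^32 ≡ 1397^2 = 1951609 ≡ 542
328^64 ≡ 542^2 = 293764 ≡ 2035
328^128 ≡ 2035^2 = 4141225 ≡ 1156
328^256 ≡ 1156^2 = 1336336 ≡ 1831
328^512 ≡ 1831^2 = 3352561 ≡ 781
328^1024 ≡ 781^2 = 609961 ≡ 1675
2040 = 1024 + 512 + 256 + 128 + 64 + 32 + 16 + 8, so 328^2040 ≡ 1675·781·1831·1156·2035·542·1397·256 ≡ 962 (mod 2069)

962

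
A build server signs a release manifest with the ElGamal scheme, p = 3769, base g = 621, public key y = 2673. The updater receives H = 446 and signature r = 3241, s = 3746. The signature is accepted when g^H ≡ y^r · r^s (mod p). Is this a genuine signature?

forged

Left side g^H mod p:
621^2 = 385641 ≡ 1203
621^4 ≡ 1203^2 = 1447209 ≡ 3682
621^8 ≡ 3682^2 = 13557124 ≡ 31
621^16 ≡ 31^2 = 961
621^32 ≡ 961^2 = 923521 ≡ 116
621^64 ≡ 116^2 = 13456 ≡ 2149
621^128 ≡ 2149^2 = 4618201 ≡ 1176
621^256 ≡ 1176^2 = 1382976 ≡ 3522
446 = 256 + 128 + 32 + 16 + 8 + 4 + 2, so 621^446 ≡ 3522·1176·116·961·31·3682·1203 ≡ 142 (mod 3769)
Right side y^r · r^s mod p:
2673^2 = 7144929 ≡ 2674
2673^4 ≡ 2674^2 = 7150276 ≡ 483
2673^8 ≡ 483^2 = 233289 ≡ 3380
2673^16 ≡ 3380^2 = 11424400 ≡ 561
2673^32 ≡ 561^2 = 314721 ≡ 1894
2673^64 ≡ 1894^2 = 3587236 ≡ 2917
2673^128 ≡ 2917^2 = 8508889 ≡ 2256
2673^256 ≡ 2256^2 = 5089536 ≡ 1386
2673^512 ≡ 1386^2 = 1920996 ≡ 2575
2673^1024 ≡ 2575^2 = 6630625 ≡ 954
2673^2048 ≡ 954^2 = 910116 ≡ 1787
3241 = 2048 + 1024 + 128 + 32 + 8 + 1, so 2673^3241 ≡ 1787·954·2256·1894·3380·2673 ≡ 747 (mod 3769)
3241^2 = 10504081 ≡ 3647
3241^4 ≡ 3647^2 = 13300609 ≡ 3577
3241^8 ≡ 3577^2 = 12794929 ≡ 2943
3241^16 ≡ 2943^2 = 8661249 ≡ 87
3241^32 ≡ 87^2 = 7569 ≡ 31
3241^64 ≡ 31^2 = 961
3241^128 ≡ 961^2 = 923521 ≡ 116
3241^256 ≡ 116^2 = 13456 ≡ 2149
3241^512 ≡ 2149^2 = 4618201 ≡ 1176
3241^1024 ≡ 1176^2 = 1382976 ≡ 3522
3241^2048 ≡ 3522^2 = 12404484 ≡ 705
3746 = 2048 + 1024 + 512 + 128 + 32 + 2, so 3241^3746 ≡ 705·3522·1176·116·31·3647 ≡ 1427 (mod 3769)
747·1427 = 1065969 ≡ 3111 (mod 3769)
142 ≠ 3111, so verification fails.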